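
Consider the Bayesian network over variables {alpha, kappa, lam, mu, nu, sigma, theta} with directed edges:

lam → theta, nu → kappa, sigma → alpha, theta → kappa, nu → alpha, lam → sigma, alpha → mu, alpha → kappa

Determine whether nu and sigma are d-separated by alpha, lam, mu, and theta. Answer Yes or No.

No — nu and sigma are not d-separated given {alpha, lam, mu, theta}.

There are 4 undirected paths between nu and sigma; checking each against the conditioning set {alpha, lam, mu, theta}:
  1. nu → alpha ← sigma — alpha:collider[open] ⇒ active
  2. nu → alpha → kappa ← theta ← lam → sigma — alpha:chain[blocks]; kappa:collider[blocks]; theta:chain[blocks]; lam:fork[blocks] ⇒ blocked
  3. nu → kappa ← theta ← lam → sigma — kappa:collider[blocks]; theta:chain[blocks]; lam:fork[blocks] ⇒ blocked
  4. nu → kappa ← alpha ← sigma — kappa:collider[blocks]; alpha:chain[blocks] ⇒ blocked
Since the path nu → alpha ← sigma is active, nu and sigma are not d-separated given {alpha, lam, mu, theta}.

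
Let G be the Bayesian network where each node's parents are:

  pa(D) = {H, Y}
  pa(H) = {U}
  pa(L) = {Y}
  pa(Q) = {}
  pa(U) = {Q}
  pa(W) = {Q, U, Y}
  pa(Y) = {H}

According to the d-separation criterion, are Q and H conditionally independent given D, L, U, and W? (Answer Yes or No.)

6 paths connect Q and H; each must be blocked for d-separation to hold:
Path 1: Q → W ← U → H
  U is a fork here and U is conditioned on, so the path is blocked at U.
Path 2: Q → W ← Y ← H
  W is a collider and W is conditioned on, which opens it; Y is a chain and Y is not conditioned on — no node blocks this path, so it is active.
Path 3: Q → W ← Y → D ← H
  W is a collider and W is conditioned on, which opens it; Y is a fork and Y is not conditioned on; D is a collider and D is conditioned on, which opens it — no node blocks this path, so it is active.
Path 4: Q → U → W ← Y ← H
  U is a chain here and U is conditioned on, so the path is blocked at U.
Path 5: Q → U → W ← Y → D ← H
  U is a chain here and U is conditioned on, so the path is blocked at U.
Path 6: Q → U → H
  U is a chain here and U is conditioned on, so the path is blocked at U.
Because an active path exists, Q and H are not d-separated.

No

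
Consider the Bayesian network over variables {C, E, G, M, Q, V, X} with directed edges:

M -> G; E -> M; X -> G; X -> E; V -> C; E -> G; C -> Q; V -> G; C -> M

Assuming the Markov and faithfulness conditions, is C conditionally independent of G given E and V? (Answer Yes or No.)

Enumerating the 4 paths from C to G and testing each for blocking by {E, V}:
Path 1: C ← V → G
  V is a fork here and V is conditioned on, so the path is blocked at V.
Path 2: C → M → G
  M is a chain and M is not conditioned on — no node blocks this path, so it is active.
Path 3: C → M ← E ← X → G
  M is a collider here and neither M nor any of its descendants is conditioned on, so the collider stays closed — the path is blocked at M.
Path 4: C → M ← E → G
  M is a collider here and neither M nor any of its descendants is conditioned on, so the collider stays closed — the path is blocked at M.
Since the path C → M → G is active, C and G are not d-separated given {E, V}.

No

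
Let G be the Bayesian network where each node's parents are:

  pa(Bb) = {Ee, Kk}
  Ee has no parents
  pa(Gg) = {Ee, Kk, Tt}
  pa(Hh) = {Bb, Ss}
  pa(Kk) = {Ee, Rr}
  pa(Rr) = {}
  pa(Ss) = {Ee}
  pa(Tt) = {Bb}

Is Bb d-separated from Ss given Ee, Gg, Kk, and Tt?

Enumerating the 6 paths from Bb to Ss and testing each for blocking by {Ee, Gg, Kk, Tt}:
Path 1: Bb ← Ee → Ss
  Ee is a fork here and Ee is conditioned on, so the path is blocked at Ee.
Path 2: Bb → Hh ← Ss
  Hh is a collider here and neither Hh nor any of its descendants is conditioned on, so the collider stays closed — the path is blocked at Hh.
Path 3: Bb → Tt → Gg ← Ee → Ss
  Tt is a chain here and Tt is conditioned on, so the path is blocked at Tt.
Path 4: Bb → Tt → Gg ← Kk ← Ee → Ss
  Tt is a chain here and Tt is conditioned on, so the path is blocked at Tt.
Path 5: Bb ← Kk ← Ee → Ss
  Kk is a chain here and Kk is conditioned on, so the path is blocked at Kk.
Path 6: Bb ← Kk → Gg ← Ee → Ss
  Kk is a fork here and Kk is conditioned on, so the path is blocked at Kk.
Since every path is blocked, d-separation holds.

Yes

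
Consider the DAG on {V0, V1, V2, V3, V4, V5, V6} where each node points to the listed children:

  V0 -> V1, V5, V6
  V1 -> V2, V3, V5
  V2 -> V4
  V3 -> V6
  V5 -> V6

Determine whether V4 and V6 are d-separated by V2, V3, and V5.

Yes

Enumerating the 5 paths from V4 to V6 and testing each for blocking by {V2, V3, V5}:
Path 1: V4 ← V2 ← V1 ← V0 → V5 → V6
  V2 is a chain here and V2 is conditioned on, so the path is blocked at V2.
Path 2: V4 ← V2 ← V1 ← V0 → V6
  V2 is a chain here and V2 is conditioned on, so the path is blocked at V2.
Path 3: V4 ← V2 ← V1 → V3 → V6
  V2 is a chain here and V2 is conditioned on, so the path is blocked at V2.
Path 4: V4 ← V2 ← V1 → V5 ← V0 → V6
  V2 is a chain here and V2 is conditioned on, so the path is blocked at V2.
Path 5: V4 ← V2 ← V1 → V5 → V6
  V2 is a chain here and V2 is conditioned on, so the path is blocked at V2.
All paths are blocked; V4 ⊥ V6 | {V2, V3, V5} holds.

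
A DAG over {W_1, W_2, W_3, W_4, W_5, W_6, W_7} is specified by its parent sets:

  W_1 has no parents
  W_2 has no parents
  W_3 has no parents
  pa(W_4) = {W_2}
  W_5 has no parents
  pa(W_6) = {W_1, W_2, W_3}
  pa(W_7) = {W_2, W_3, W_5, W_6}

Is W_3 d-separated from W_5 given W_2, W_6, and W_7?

We examine all 3 paths between W_3 and W_5:
  1. W_3 → W_6 → W_7 ← W_5 — W_6:chain[blocks]; W_7:collider[open] ⇒ blocked
  2. W_3 → W_6 ← W_2 → W_7 ← W_5 — W_6:collider[open]; W_2:fork[blocks]; W_7:collider[open] ⇒ blocked
  3. W_3 → W_7 ← W_5 — W_7:collider[open] ⇒ active
Because an active path exists, W_3 and W_5 are not d-separated.

No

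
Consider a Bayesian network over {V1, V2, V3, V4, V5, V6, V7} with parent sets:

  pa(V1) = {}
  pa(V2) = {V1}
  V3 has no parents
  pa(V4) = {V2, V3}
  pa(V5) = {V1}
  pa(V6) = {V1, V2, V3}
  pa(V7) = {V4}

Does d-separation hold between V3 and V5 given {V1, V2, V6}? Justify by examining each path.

We examine all 4 paths between V3 and V5:
Path 1: V3 → V4 ← V2 ← V1 → V5
  V4 is a collider here and neither V4 nor any of its descendants is conditioned on, so the collider stays closed — the path is blocked at V4.
Path 2: V3 → V4 ← V2 → V6 ← V1 → V5
  V4 is a collider here and neither V4 nor any of its descendants is conditioned on, so the collider stays closed — the path is blocked at V4.
Path 3: V3 → V6 ← V1 → V5
  V1 is a fork here and V1 is conditioned on, so the path is blocked at V1.
Path 4: V3 → V6 ← V2 ← V1 → V5
  V2 is a chain here and V2 is conditioned on, so the path is blocked at V2.
Since every path is blocked, d-separation holds.

Yes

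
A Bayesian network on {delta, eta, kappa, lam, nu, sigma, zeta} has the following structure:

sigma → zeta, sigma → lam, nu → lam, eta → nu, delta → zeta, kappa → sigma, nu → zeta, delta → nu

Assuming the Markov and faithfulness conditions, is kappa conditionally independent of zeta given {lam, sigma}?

Yes

There are 3 undirected paths between kappa and zeta; checking each against the conditioning set {lam, sigma}:
  1. kappa → sigma → zeta — sigma:chain[blocks] ⇒ blocked
  2. kappa → sigma → lam ← nu → zeta — sigma:chain[blocks]; lam:collider[open]; nu:fork[open] ⇒ blocked
  3. kappa → sigma → lam ← nu ← delta → zeta — sigma:chain[blocks]; lam:collider[open]; nu:chain[open]; delta:fork[open] ⇒ blocked
Every path is blocked, so kappa and zeta are d-separated given {lam, sigma}.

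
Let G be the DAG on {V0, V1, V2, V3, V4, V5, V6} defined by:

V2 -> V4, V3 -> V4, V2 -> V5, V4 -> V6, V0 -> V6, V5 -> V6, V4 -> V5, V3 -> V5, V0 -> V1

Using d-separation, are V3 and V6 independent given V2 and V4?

We examine all 6 paths between V3 and V6:
Path 1: V3 → V4 ← V2 → V5 → V6
  V2 is a fork here and V2 is conditioned on, so the path is blocked at V2.
Path 2: V3 → V4 → V5 → V6
  V4 is a chain here and V4 is conditioned on, so the path is blocked at V4.
Path 3: V3 → V4 → V6
  V4 is a chain here and V4 is conditioned on, so the path is blocked at V4.
Path 4: V3 → V5 ← V4 → V6
  V5 is a collider here and neither V5 nor any of its descendants is conditioned on, so the collider stays closed — the path is blocked at V5.
Path 5: V3 → V5 ← V2 → V4 → V6
  V5 is a collider here and neither V5 nor any of its descendants is conditioned on, so the collider stays closed — the path is blocked at V5.
Path 6: V3 → V5 → V6
  V5 is a chain and V5 is not conditioned on — no node blocks this path, so it is active.
At least one path is unblocked, so d-separation fails.

No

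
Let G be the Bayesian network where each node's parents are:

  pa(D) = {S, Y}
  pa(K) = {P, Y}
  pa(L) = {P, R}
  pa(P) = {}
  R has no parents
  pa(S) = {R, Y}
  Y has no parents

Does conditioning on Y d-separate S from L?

No — S and L are not d-separated given {Y}.

There are 3 undirected paths between S and L; checking each against the conditioning set {Y}:
Path 1: S ← R → L
  R is a fork and R is not conditioned on — no node blocks this path, so it is active.
Path 2: S ← Y → K ← P → L
  Y is a fork here and Y is conditioned on, so the path is blocked at Y.
Path 3: S → D ← Y → K ← P → L
  D is a collider here and neither D nor any of its descendants is conditioned on, so the collider stays closed — the path is blocked at D.
Since the path S ← R → L is active, S and L are not d-separated given {Y}.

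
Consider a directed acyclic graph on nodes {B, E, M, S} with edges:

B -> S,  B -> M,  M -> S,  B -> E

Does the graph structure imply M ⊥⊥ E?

No

Enumerating the 2 paths from M to E and testing each for blocking by ∅:
  1. M → S ← B → E — S:collider[blocks]; B:fork[open] ⇒ blocked
  2. M ← B → E — B:fork[open] ⇒ active
Because an active path exists, M and E are not d-separated.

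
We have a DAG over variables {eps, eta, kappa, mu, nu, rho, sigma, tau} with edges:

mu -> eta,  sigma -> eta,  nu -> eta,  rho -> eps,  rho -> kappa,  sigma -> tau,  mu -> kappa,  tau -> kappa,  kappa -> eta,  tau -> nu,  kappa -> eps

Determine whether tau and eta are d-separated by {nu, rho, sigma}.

No — tau and eta are not d-separated given {nu, rho, sigma}.

4 paths connect tau and eta; each must be blocked for d-separation to hold:
Path 1: tau → nu → eta
  nu is a chain here and nu is conditioned on, so the path is blocked at nu.
Path 2: tau ← sigma → eta
  sigma is a fork here and sigma is conditioned on, so the path is blocked at sigma.
Path 3: tau → kappa → eta
  kappa is a chain and kappa is not conditioned on — no node blocks this path, so it is active.
Path 4: tau → kappa ← mu → eta
  kappa is a collider here and neither kappa nor any of its descendants is conditioned on, so the collider stays closed — the path is blocked at kappa.
Because an active path exists, tau and eta are not d-separated.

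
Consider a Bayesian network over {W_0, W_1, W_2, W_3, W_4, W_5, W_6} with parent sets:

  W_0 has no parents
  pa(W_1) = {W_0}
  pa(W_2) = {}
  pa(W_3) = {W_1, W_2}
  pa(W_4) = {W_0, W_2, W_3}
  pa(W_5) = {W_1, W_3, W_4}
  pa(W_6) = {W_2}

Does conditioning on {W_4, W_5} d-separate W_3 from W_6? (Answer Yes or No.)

No

There are 6 undirected paths between W_3 and W_6; checking each against the conditioning set {W_4, W_5}:
  1. W_3 → W_5 ← W_1 ← W_0 → W_4 ← W_2 → W_6 — W_5:collider[open]; W_1:chain[open]; W_0:fork[open]; W_4:collider[open]; W_2:fork[open] ⇒ active
  2. W_3 → W_5 ← W_4 ← W_2 → W_6 — W_5:collider[open]; W_4:chain[blocks]; W_2:fork[open] ⇒ blocked
  3. W_3 ← W_1 → W_5 ← W_4 ← W_2 → W_6 — W_1:fork[open]; W_5:collider[open]; W_4:chain[blocks]; W_2:fork[open] ⇒ blocked
  4. W_3 ← W_1 ← W_0 → W_4 ← W_2 → W_6 — W_1:chain[open]; W_0:fork[open]; W_4:collider[open]; W_2:fork[open] ⇒ active
  5. W_3 ← W_2 → W_6 — W_2:fork[open] ⇒ active
  6. W_3 → W_4 ← W_2 → W_6 — W_4:collider[open]; W_2:fork[open] ⇒ active
Since the path W_3 → W_5 ← W_1 ← W_0 → W_4 ← W_2 → W_6 is active, W_3 and W_6 are not d-separated given {W_4, W_5}.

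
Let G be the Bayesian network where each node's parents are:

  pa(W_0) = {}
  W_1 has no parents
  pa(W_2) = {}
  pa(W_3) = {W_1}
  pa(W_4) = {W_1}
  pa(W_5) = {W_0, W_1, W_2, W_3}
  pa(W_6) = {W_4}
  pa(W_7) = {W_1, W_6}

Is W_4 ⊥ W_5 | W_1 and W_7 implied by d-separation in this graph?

Yes — W_4 and W_5 are d-separated given {W_1, W_7}.

We examine all 4 paths between W_4 and W_5:
  1. W_4 → W_6 → W_7 ← W_1 → W_3 → W_5 — W_6:chain[open]; W_7:collider[open]; W_1:fork[blocks]; W_3:chain[open] ⇒ blocked
  2. W_4 → W_6 → W_7 ← W_1 → W_5 — W_6:chain[open]; W_7:collider[open]; W_1:fork[blocks] ⇒ blocked
  3. W_4 ← W_1 → W_3 → W_5 — W_1:fork[blocks]; W_3:chain[open] ⇒ blocked
  4. W_4 ← W_1 → W_5 — W_1:fork[blocks] ⇒ blocked
Every path is blocked, so W_4 and W_5 are d-separated given {W_1, W_7}.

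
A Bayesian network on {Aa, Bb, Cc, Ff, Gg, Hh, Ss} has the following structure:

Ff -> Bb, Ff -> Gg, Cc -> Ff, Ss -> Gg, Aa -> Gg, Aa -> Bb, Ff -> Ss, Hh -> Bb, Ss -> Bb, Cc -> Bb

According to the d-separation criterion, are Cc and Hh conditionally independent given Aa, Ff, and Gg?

Yes

There are 6 undirected paths between Cc and Hh; checking each against the conditioning set {Aa, Ff, Gg}:
Path 1: Cc → Bb ← Hh
  Bb is a collider here and neither Bb nor any of its descendants is conditioned on, so the collider stays closed — the path is blocked at Bb.
Path 2: Cc → Ff → Bb ← Hh
  Ff is a chain here and Ff is conditioned on, so the path is blocked at Ff.
Path 3: Cc → Ff → Ss → Bb ← Hh
  Ff is a chain here and Ff is conditioned on, so the path is blocked at Ff.
Path 4: Cc → Ff → Ss → Gg ← Aa → Bb ← Hh
  Ff is a chain here and Ff is conditioned on, so the path is blocked at Ff.
Path 5: Cc → Ff → Gg ← Ss → Bb ← Hh
  Ff is a chain here and Ff is conditioned on, so the path is blocked at Ff.
Path 6: Cc → Ff → Gg ← Aa → Bb ← Hh
  Ff is a chain here and Ff is conditioned on, so the path is blocked at Ff.
Every path is blocked, so Cc and Hh are d-separated given {Aa, Ff, Gg}.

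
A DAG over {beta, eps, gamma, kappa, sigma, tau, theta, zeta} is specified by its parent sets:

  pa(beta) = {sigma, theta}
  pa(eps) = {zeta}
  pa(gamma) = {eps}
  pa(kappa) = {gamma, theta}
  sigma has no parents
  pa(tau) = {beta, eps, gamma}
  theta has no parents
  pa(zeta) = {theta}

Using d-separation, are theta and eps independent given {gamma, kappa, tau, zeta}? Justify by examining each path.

No

Enumerating the 5 paths from theta to eps and testing each for blocking by {gamma, kappa, tau, zeta}:
Path 1: theta → kappa ← gamma ← eps
  gamma is a chain here and gamma is conditioned on, so the path is blocked at gamma.
Path 2: theta → kappa ← gamma → tau ← eps
  gamma is a fork here and gamma is conditioned on, so the path is blocked at gamma.
Path 3: theta → zeta → eps
  zeta is a chain here and zeta is conditioned on, so the path is blocked at zeta.
Path 4: theta → beta → tau ← gamma ← eps
  gamma is a chain here and gamma is conditioned on, so the path is blocked at gamma.
Path 5: theta → beta → tau ← eps
  beta is a chain and beta is not conditioned on; tau is a collider and tau is conditioned on, which opens it — no node blocks this path, so it is active.
Because an active path exists, theta and eps are not d-separated.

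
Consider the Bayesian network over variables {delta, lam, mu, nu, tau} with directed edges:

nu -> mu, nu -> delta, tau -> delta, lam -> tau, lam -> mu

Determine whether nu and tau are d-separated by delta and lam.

No

2 paths connect nu and tau; each must be blocked for d-separation to hold:
  1. nu → delta ← tau — delta:collider[open] ⇒ active
  2. nu → mu ← lam → tau — mu:collider[blocks]; lam:fork[blocks] ⇒ blocked
At least one path is unblocked, so d-separation fails.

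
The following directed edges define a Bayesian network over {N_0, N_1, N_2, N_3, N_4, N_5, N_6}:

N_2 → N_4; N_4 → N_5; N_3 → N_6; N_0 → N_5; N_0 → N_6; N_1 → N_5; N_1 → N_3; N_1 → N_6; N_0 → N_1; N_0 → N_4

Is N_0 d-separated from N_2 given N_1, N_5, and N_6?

No

Enumerating the 5 paths from N_0 to N_2 and testing each for blocking by {N_1, N_5, N_6}:
Path 1: N_0 → N_4 ← N_2
  N_4 is a collider and its descendant N_5 is conditioned on, which opens it — no node blocks this path, so it is active.
Path 2: N_0 → N_6 ← N_1 → N_5 ← N_4 ← N_2
  N_1 is a fork here and N_1 is conditioned on, so the path is blocked at N_1.
Path 3: N_0 → N_6 ← N_3 ← N_1 → N_5 ← N_4 ← N_2
  N_1 is a fork here and N_1 is conditioned on, so the path is blocked at N_1.
Path 4: N_0 → N_5 ← N_4 ← N_2
  N_5 is a collider and N_5 is conditioned on, which opens it; N_4 is a chain and N_4 is not conditioned on — no node blocks this path, so it is active.
Path 5: N_0 → N_1 → N_5 ← N_4 ← N_2
  N_1 is a chain here and N_1 is conditioned on, so the path is blocked at N_1.
Since the path N_0 → N_4 ← N_2 is active, N_0 and N_2 are not d-separated given {N_1, N_5, N_6}.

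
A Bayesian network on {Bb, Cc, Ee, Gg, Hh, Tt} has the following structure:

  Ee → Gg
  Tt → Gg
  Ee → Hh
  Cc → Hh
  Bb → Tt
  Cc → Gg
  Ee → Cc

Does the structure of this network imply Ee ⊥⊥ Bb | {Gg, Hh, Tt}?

Yes

There are 3 undirected paths between Ee and Bb; checking each against the conditioning set {Gg, Hh, Tt}:
  1. Ee → Gg ← Tt ← Bb — Gg:collider[open]; Tt:chain[blocks] ⇒ blocked
  2. Ee → Hh ← Cc → Gg ← Tt ← Bb — Hh:collider[open]; Cc:fork[open]; Gg:collider[open]; Tt:chain[blocks] ⇒ blocked
  3. Ee → Cc → Gg ← Tt ← Bb — Cc:chain[open]; Gg:collider[open]; Tt:chain[blocks] ⇒ blocked
Since every path is blocked, d-separation holds.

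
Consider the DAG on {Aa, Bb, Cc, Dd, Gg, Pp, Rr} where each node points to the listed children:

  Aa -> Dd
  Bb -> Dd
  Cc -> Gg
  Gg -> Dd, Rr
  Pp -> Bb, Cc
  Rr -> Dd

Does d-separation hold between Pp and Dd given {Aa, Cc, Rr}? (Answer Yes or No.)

3 paths connect Pp and Dd; each must be blocked for d-separation to hold:
Path 1: Pp → Bb → Dd
  Bb is a chain and Bb is not conditioned on — no node blocks this path, so it is active.
Path 2: Pp → Cc → Gg → Rr → Dd
  Cc is a chain here and Cc is conditioned on, so the path is blocked at Cc.
Path 3: Pp → Cc → Gg → Dd
  Cc is a chain here and Cc is conditioned on, so the path is blocked at Cc.
At least one path is unblocked, so d-separation fails.

No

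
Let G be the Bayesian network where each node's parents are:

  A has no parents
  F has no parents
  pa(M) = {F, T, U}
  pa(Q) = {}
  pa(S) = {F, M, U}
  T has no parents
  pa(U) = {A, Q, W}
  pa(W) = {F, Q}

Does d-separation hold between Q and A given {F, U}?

We examine all 6 paths between Q and A:
Path 1: Q → U ← A
  U is a collider and U is conditioned on, which opens it — no node blocks this path, so it is active.
Path 2: Q → W ← F → S ← U ← A
  F is a fork here and F is conditioned on, so the path is blocked at F.
Path 3: Q → W ← F → S ← M ← U ← A
  F is a fork here and F is conditioned on, so the path is blocked at F.
Path 4: Q → W ← F → M → S ← U ← A
  F is a fork here and F is conditioned on, so the path is blocked at F.
Path 5: Q → W ← F → M ← U ← A
  F is a fork here and F is conditioned on, so the path is blocked at F.
Path 6: Q → W → U ← A
  W is a chain and W is not conditioned on; U is a collider and U is conditioned on, which opens it — no node blocks this path, so it is active.
At least one path is unblocked, so d-separation fails.

No — Q and A are not d-separated given {F, U}.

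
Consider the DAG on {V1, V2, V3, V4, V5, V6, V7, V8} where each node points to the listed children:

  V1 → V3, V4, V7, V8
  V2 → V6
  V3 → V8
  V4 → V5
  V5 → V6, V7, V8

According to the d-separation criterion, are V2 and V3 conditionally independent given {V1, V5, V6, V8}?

6 paths connect V2 and V3; each must be blocked for d-separation to hold:
Path 1: V2 → V6 ← V5 → V8 ← V1 → V3
  V5 is a fork here and V5 is conditioned on, so the path is blocked at V5.
Path 2: V2 → V6 ← V5 → V8 ← V3
  V5 is a fork here and V5 is conditioned on, so the path is blocked at V5.
Path 3: V2 → V6 ← V5 ← V4 ← V1 → V8 ← V3
  V5 is a chain here and V5 is conditioned on, so the path is blocked at V5.
Path 4: V2 → V6 ← V5 ← V4 ← V1 → V3
  V5 is a chain here and V5 is conditioned on, so the path is blocked at V5.
Path 5: V2 → V6 ← V5 → V7 ← V1 → V8 ← V3
  V5 is a fork here and V5 is conditioned on, so the path is blocked at V5.
Path 6: V2 → V6 ← V5 → V7 ← V1 → V3
  V5 is a fork here and V5 is conditioned on, so the path is blocked at V5.
Every path is blocked, so V2 and V3 are d-separated given {V1, V5, V6, V8}.

Yes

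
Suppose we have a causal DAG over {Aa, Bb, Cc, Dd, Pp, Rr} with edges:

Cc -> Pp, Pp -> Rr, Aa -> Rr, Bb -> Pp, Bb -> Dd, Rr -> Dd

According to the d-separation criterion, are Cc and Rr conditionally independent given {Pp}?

2 paths connect Cc and Rr; each must be blocked for d-separation to hold:
Path 1: Cc → Pp ← Bb → Dd ← Rr
  Dd is a collider here and neither Dd nor any of its descendants is conditioned on, so the collider stays closed — the path is blocked at Dd.
Path 2: Cc → Pp → Rr
  Pp is a chain here and Pp is conditioned on, so the path is blocked at Pp.
Since every path is blocked, d-separation holds.

Yes — Cc and Rr are d-separated given {Pp}.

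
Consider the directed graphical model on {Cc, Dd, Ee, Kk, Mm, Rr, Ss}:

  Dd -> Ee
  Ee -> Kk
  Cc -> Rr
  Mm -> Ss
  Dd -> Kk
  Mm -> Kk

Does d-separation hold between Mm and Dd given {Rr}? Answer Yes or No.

Enumerating the 2 paths from Mm to Dd and testing each for blocking by {Rr}:
Path 1: Mm → Kk ← Ee ← Dd
  Kk is a collider here and neither Kk nor any of its descendants is conditioned on, so the collider stays closed — the path is blocked at Kk.
Path 2: Mm → Kk ← Dd
  Kk is a collider here and neither Kk nor any of its descendants is conditioned on, so the collider stays closed — the path is blocked at Kk.
Since every path is blocked, d-separation holds.

Yes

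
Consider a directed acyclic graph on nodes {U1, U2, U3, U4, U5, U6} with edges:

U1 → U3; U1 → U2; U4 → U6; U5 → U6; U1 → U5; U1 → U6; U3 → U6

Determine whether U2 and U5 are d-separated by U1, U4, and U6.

3 paths connect U2 and U5; each must be blocked for d-separation to hold:
  1. U2 ← U1 → U3 → U6 ← U5 — U1:fork[blocks]; U3:chain[open]; U6:collider[open] ⇒ blocked
  2. U2 ← U1 → U5 — U1:fork[blocks] ⇒ blocked
  3. U2 ← U1 → U6 ← U5 — U1:fork[blocks]; U6:collider[open] ⇒ blocked
All paths are blocked; U2 ⊥ U5 | {U1, U4, U6} holds.

Yes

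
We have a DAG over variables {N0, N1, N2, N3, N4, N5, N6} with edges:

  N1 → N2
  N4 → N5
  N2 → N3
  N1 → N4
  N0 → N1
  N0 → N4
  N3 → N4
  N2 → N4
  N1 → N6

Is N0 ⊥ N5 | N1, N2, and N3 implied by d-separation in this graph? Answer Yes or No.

No

4 paths connect N0 and N5; each must be blocked for d-separation to hold:
  1. N0 → N4 → N5 — N4:chain[open] ⇒ active
  2. N0 → N1 → N2 → N4 → N5 — N1:chain[blocks]; N2:chain[blocks]; N4:chain[open] ⇒ blocked
  3. N0 → N1 → N2 → N3 → N4 → N5 — N1:chain[blocks]; N2:chain[blocks]; N3:chain[blocks]; N4:chain[open] ⇒ blocked
  4. N0 → N1 → N4 → N5 — N1:chain[blocks]; N4:chain[open] ⇒ blocked
Because an active path exists, N0 and N5 are not d-separated.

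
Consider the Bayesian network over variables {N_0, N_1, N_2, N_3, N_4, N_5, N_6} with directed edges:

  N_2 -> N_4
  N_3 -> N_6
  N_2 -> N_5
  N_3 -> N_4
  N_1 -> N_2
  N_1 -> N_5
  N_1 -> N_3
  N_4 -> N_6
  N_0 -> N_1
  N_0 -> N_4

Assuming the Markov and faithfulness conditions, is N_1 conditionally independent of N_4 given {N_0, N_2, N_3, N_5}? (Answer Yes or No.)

Enumerating the 5 paths from N_1 to N_4 and testing each for blocking by {N_0, N_2, N_3, N_5}:
  1. N_1 → N_2 → N_4 — N_2:chain[blocks] ⇒ blocked
  2. N_1 ← N_0 → N_4 — N_0:fork[blocks] ⇒ blocked
  3. N_1 → N_3 → N_6 ← N_4 — N_3:chain[blocks]; N_6:collider[blocks] ⇒ blocked
  4. N_1 → N_3 → N_4 — N_3:chain[blocks] ⇒ blocked
  5. N_1 → N_5 ← N_2 → N_4 — N_5:collider[open]; N_2:fork[blocks] ⇒ blocked
Since every path is blocked, d-separation holds.

Yes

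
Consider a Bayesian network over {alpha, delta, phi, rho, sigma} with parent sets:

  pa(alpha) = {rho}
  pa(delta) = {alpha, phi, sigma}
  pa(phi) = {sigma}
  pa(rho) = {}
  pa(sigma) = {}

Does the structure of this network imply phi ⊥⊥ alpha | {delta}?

No — phi and alpha are not d-separated given {delta}.

We examine all 2 paths between phi and alpha:
Path 1: phi ← sigma → delta ← alpha
  sigma is a fork and sigma is not conditioned on; delta is a collider and delta is conditioned on, which opens it — no node blocks this path, so it is active.
Path 2: phi → delta ← alpha
  delta is a collider and delta is conditioned on, which opens it — no node blocks this path, so it is active.
Since the path phi ← sigma → delta ← alpha is active, phi and alpha are not d-separated given {delta}.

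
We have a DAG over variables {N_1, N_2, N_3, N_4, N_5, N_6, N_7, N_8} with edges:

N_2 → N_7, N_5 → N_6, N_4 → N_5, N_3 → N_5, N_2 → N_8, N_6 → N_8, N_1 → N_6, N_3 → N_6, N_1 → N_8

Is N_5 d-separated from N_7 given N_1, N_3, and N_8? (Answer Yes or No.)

Enumerating the 4 paths from N_5 to N_7 and testing each for blocking by {N_1, N_3, N_8}:
Path 1: N_5 ← N_3 → N_6 → N_8 ← N_2 → N_7
  N_3 is a fork here and N_3 is conditioned on, so the path is blocked at N_3.
Path 2: N_5 ← N_3 → N_6 ← N_1 → N_8 ← N_2 → N_7
  N_3 is a fork here and N_3 is conditioned on, so the path is blocked at N_3.
Path 3: N_5 → N_6 → N_8 ← N_2 → N_7
  N_6 is a chain and N_6 is not conditioned on; N_8 is a collider and N_8 is conditioned on, which opens it; N_2 is a fork and N_2 is not conditioned on — no node blocks this path, so it is active.
Path 4: N_5 → N_6 ← N_1 → N_8 ← N_2 → N_7
  N_1 is a fork here and N_1 is conditioned on, so the path is blocked at N_1.
Because an active path exists, N_5 and N_7 are not d-separated.

No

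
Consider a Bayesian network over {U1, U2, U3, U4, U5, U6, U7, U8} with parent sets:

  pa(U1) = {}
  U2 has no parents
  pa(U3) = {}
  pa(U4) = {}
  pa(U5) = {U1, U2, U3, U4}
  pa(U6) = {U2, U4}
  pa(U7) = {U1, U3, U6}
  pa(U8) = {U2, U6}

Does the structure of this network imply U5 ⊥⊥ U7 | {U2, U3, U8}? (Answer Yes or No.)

No — U5 and U7 are not d-separated given {U2, U3, U8}.

There are 5 undirected paths between U5 and U7; checking each against the conditioning set {U2, U3, U8}:
Path 1: U5 ← U4 → U6 → U7
  U4 is a fork and U4 is not conditioned on; U6 is a chain and U6 is not conditioned on — no node blocks this path, so it is active.
Path 2: U5 ← U2 → U6 → U7
  U2 is a fork here and U2 is conditioned on, so the path is blocked at U2.
Path 3: U5 ← U2 → U8 ← U6 → U7
  U2 is a fork here and U2 is conditioned on, so the path is blocked at U2.
Path 4: U5 ← U1 → U7
  U1 is a fork and U1 is not conditioned on — no node blocks this path, so it is active.
Path 5: U5 ← U3 → U7
  U3 is a fork here and U3 is conditioned on, so the path is blocked at U3.
At least one path is unblocked, so d-separation fails.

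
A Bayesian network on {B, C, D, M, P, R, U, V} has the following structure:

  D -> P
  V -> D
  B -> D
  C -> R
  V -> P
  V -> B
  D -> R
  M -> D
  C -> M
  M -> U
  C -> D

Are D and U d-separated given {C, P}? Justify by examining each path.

3 paths connect D and U; each must be blocked for d-separation to hold:
  1. D ← M → U — M:fork[open] ⇒ active
  2. D → R ← C → M → U — R:collider[blocks]; C:fork[blocks]; M:chain[open] ⇒ blocked
  3. D ← C → M → U — C:fork[blocks]; M:chain[open] ⇒ blocked
Since the path D ← M → U is active, D and U are not d-separated given {C, P}.

No — D and U are not d-separated given {C, P}.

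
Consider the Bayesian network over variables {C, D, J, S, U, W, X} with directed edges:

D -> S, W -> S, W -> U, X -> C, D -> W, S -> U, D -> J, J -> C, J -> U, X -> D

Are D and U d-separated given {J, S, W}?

Yes — D and U are d-separated given {J, S, W}.

Enumerating the 6 paths from D to U and testing each for blocking by {J, S, W}:
  1. D → S → U — S:chain[blocks] ⇒ blocked
  2. D → S ← W → U — S:collider[open]; W:fork[blocks] ⇒ blocked
  3. D → W → S → U — W:chain[blocks]; S:chain[blocks] ⇒ blocked
  4. D → W → U — W:chain[blocks] ⇒ blocked
  5. D → J → U — J:chain[blocks] ⇒ blocked
  6. D ← X → C ← J → U — X:fork[open]; C:collider[blocks]; J:fork[blocks] ⇒ blocked
Every path is blocked, so D and U are d-separated given {J, S, W}.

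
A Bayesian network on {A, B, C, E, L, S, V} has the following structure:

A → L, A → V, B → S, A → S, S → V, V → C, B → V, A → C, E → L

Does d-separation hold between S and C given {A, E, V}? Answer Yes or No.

Yes

We examine all 6 paths between S and C:
Path 1: S ← A → C
  A is a fork here and A is conditioned on, so the path is blocked at A.
Path 2: S ← A → V → C
  A is a fork here and A is conditioned on, so the path is blocked at A.
Path 3: S ← B → V ← A → C
  A is a fork here and A is conditioned on, so the path is blocked at A.
Path 4: S ← B → V → C
  V is a chain here and V is conditioned on, so the path is blocked at V.
Path 5: S → V ← A → C
  A is a fork here and A is conditioned on, so the path is blocked at A.
Path 6: S → V → C
  V is a chain here and V is conditioned on, so the path is blocked at V.
All paths are blocked; S ⊥ C | {A, E, V} holds.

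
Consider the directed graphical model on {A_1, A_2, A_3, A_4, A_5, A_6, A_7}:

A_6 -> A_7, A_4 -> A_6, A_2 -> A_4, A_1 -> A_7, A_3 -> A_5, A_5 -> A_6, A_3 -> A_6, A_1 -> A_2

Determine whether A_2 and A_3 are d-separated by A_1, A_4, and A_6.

Yes

There are 4 undirected paths between A_2 and A_3; checking each against the conditioning set {A_1, A_4, A_6}:
Path 1: A_2 ← A_1 → A_7 ← A_6 ← A_5 ← A_3
  A_1 is a fork here and A_1 is conditioned on, so the path is blocked at A_1.
Path 2: A_2 ← A_1 → A_7 ← A_6 ← A_3
  A_1 is a fork here and A_1 is conditioned on, so the path is blocked at A_1.
Path 3: A_2 → A_4 → A_6 ← A_5 ← A_3
  A_4 is a chain here and A_4 is conditioned on, so the path is blocked at A_4.
Path 4: A_2 → A_4 → A_6 ← A_3
  A_4 is a chain here and A_4 is conditioned on, so the path is blocked at A_4.
Since every path is blocked, d-separation holds.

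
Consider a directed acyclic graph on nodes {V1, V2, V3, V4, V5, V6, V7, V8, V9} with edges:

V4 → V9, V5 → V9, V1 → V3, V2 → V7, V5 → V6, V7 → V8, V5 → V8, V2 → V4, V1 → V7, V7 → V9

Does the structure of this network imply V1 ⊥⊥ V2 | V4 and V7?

No — V1 and V2 are not d-separated given {V4, V7}.

There are 3 undirected paths between V1 and V2; checking each against the conditioning set {V4, V7}:
Path 1: V1 → V7 → V8 ← V5 → V9 ← V4 ← V2
  V7 is a chain here and V7 is conditioned on, so the path is blocked at V7.
Path 2: V1 → V7 ← V2
  V7 is a collider and V7 is conditioned on, which opens it — no node blocks this path, so it is active.
Path 3: V1 → V7 → V9 ← V4 ← V2
  V7 is a chain here and V7 is conditioned on, so the path is blocked at V7.
Since the path V1 → V7 ← V2 is active, V1 and V2 are not d-separated given {V4, V7}.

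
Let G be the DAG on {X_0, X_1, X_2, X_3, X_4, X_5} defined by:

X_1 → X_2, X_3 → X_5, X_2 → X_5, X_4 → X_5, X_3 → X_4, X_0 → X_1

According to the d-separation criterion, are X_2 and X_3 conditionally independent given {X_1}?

Yes

Enumerating the 2 paths from X_2 to X_3 and testing each for blocking by {X_1}:
Path 1: X_2 → X_5 ← X_3
  X_5 is a collider here and neither X_5 nor any of its descendants is conditioned on, so the collider stays closed — the path is blocked at X_5.
Path 2: X_2 → X_5 ← X_4 ← X_3
  X_5 is a collider here and neither X_5 nor any of its descendants is conditioned on, so the collider stays closed — the path is blocked at X_5.
Every path is blocked, so X_2 and X_3 are d-separated given {X_1}.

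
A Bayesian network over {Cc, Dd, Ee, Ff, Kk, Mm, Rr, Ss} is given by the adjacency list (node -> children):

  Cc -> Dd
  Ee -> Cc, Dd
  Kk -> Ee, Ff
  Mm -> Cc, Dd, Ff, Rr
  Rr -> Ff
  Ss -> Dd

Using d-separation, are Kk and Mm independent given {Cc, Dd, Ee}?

Enumerating the 6 paths from Kk to Mm and testing each for blocking by {Cc, Dd, Ee}:
Path 1: Kk → Ff ← Rr ← Mm
  Ff is a collider here and neither Ff nor any of its descendants is conditioned on, so the collider stays closed — the path is blocked at Ff.
Path 2: Kk → Ff ← Mm
  Ff is a collider here and neither Ff nor any of its descendants is conditioned on, so the collider stays closed — the path is blocked at Ff.
Path 3: Kk → Ee → Dd ← Mm
  Ee is a chain here and Ee is conditioned on, so the path is blocked at Ee.
Path 4: Kk → Ee → Dd ← Cc ← Mm
  Ee is a chain here and Ee is conditioned on, so the path is blocked at Ee.
Path 5: Kk → Ee → Cc → Dd ← Mm
  Ee is a chain here and Ee is conditioned on, so the path is blocked at Ee.
Path 6: Kk → Ee → Cc ← Mm
  Ee is a chain here and Ee is conditioned on, so the path is blocked at Ee.
Every path is blocked, so Kk and Mm are d-separated given {Cc, Dd, Ee}.

Yes — Kk and Mm are d-separated given {Cc, Dd, Ee}.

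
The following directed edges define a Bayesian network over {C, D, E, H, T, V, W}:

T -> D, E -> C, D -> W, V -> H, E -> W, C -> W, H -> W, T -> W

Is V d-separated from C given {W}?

Enumerating the 2 paths from V to C and testing each for blocking by {W}:
  1. V → H → W ← C — H:chain[open]; W:collider[open] ⇒ active
  2. V → H → W ← E → C — H:chain[open]; W:collider[open]; E:fork[open] ⇒ active
Because an active path exists, V and C are not d-separated.

No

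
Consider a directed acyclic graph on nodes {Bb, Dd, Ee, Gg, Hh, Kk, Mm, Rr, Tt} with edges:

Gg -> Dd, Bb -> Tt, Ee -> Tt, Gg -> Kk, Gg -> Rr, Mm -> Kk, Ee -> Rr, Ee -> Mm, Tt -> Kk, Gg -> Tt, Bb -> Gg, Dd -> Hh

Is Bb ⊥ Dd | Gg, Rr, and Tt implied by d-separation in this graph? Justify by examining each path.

Yes

We examine all 6 paths between Bb and Dd:
Path 1: Bb → Tt ← Ee → Rr ← Gg → Dd
  Gg is a fork here and Gg is conditioned on, so the path is blocked at Gg.
Path 2: Bb → Tt ← Ee → Mm → Kk ← Gg → Dd
  Kk is a collider here and neither Kk nor any of its descendants is conditioned on, so the collider stays closed — the path is blocked at Kk.
Path 3: Bb → Tt → Kk ← Mm ← Ee → Rr ← Gg → Dd
  Tt is a chain here and Tt is conditioned on, so the path is blocked at Tt.
Path 4: Bb → Tt → Kk ← Gg → Dd
  Tt is a chain here and Tt is conditioned on, so the path is blocked at Tt.
Path 5: Bb → Tt ← Gg → Dd
  Gg is a fork here and Gg is conditioned on, so the path is blocked at Gg.
Path 6: Bb → Gg → Dd
  Gg is a chain here and Gg is conditioned on, so the path is blocked at Gg.
All paths are blocked; Bb ⊥ Dd | {Gg, Rr, Tt} holds.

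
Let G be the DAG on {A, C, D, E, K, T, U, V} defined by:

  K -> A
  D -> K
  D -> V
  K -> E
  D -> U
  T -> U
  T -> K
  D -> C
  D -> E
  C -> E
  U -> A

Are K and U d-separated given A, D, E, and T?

There are 5 undirected paths between K and U; checking each against the conditioning set {A, D, E, T}:
Path 1: K ← T → U
  T is a fork here and T is conditioned on, so the path is blocked at T.
Path 2: K → A ← U
  A is a collider and A is conditioned on, which opens it — no node blocks this path, so it is active.
Path 3: K → E ← C ← D → U
  D is a fork here and D is conditioned on, so the path is blocked at D.
Path 4: K → E ← D → U
  D is a fork here and D is conditioned on, so the path is blocked at D.
Path 5: K ← D → U
  D is a fork here and D is conditioned on, so the path is blocked at D.
Because an active path exists, K and U are not d-separated.

No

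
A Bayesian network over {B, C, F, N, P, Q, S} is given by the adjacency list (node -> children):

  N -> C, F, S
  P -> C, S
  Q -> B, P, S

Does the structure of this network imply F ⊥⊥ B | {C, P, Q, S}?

Yes

Enumerating the 4 paths from F to B and testing each for blocking by {C, P, Q, S}:
Path 1: F ← N → C ← P → S ← Q → B
  P is a fork here and P is conditioned on, so the path is blocked at P.
Path 2: F ← N → C ← P ← Q → B
  P is a chain here and P is conditioned on, so the path is blocked at P.
Path 3: F ← N → S ← P ← Q → B
  P is a chain here and P is conditioned on, so the path is blocked at P.
Path 4: F ← N → S ← Q → B
  Q is a fork here and Q is conditioned on, so the path is blocked at Q.
All paths are blocked; F ⊥ B | {C, P, Q, S} holds.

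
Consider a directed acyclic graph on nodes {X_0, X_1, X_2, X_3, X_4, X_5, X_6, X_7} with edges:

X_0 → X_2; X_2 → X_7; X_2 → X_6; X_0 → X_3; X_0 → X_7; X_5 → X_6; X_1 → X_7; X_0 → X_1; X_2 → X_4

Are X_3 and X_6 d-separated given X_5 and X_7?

No

Enumerating the 3 paths from X_3 to X_6 and testing each for blocking by {X_5, X_7}:
Path 1: X_3 ← X_0 → X_7 ← X_2 → X_6
  X_0 is a fork and X_0 is not conditioned on; X_7 is a collider and X_7 is conditioned on, which opens it; X_2 is a fork and X_2 is not conditioned on — no node blocks this path, so it is active.
Path 2: X_3 ← X_0 → X_2 → X_6
  X_0 is a fork and X_0 is not conditioned on; X_2 is a chain and X_2 is not conditioned on — no node blocks this path, so it is active.
Path 3: X_3 ← X_0 → X_1 → X_7 ← X_2 → X_6
  X_0 is a fork and X_0 is not conditioned on; X_1 is a chain and X_1 is not conditioned on; X_7 is a collider and X_7 is conditioned on, which opens it; X_2 is a fork and X_2 is not conditioned on — no node blocks this path, so it is active.
At least one path is unblocked, so d-separation fails.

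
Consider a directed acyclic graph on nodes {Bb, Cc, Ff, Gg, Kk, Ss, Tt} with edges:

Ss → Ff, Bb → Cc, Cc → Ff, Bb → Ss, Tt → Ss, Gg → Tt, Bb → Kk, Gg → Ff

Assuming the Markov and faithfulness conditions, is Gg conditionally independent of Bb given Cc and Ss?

No — Gg and Bb are not d-separated given {Cc, Ss}.

Enumerating the 4 paths from Gg to Bb and testing each for blocking by {Cc, Ss}:
  1. Gg → Tt → Ss ← Bb — Tt:chain[open]; Ss:collider[open] ⇒ active
  2. Gg → Tt → Ss → Ff ← Cc ← Bb — Tt:chain[open]; Ss:chain[blocks]; Ff:collider[blocks]; Cc:chain[blocks] ⇒ blocked
  3. Gg → Ff ← Ss ← Bb — Ff:collider[blocks]; Ss:chain[blocks] ⇒ blocked
  4. Gg → Ff ← Cc ← Bb — Ff:collider[blocks]; Cc:chain[blocks] ⇒ blocked
Because an active path exists, Gg and Bb are not d-separated.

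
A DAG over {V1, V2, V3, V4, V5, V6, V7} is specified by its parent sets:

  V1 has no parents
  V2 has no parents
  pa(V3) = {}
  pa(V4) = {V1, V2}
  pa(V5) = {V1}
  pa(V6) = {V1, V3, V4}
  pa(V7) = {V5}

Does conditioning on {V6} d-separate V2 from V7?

No

Enumerating the 2 paths from V2 to V7 and testing each for blocking by {V6}:
Path 1: V2 → V4 → V6 ← V1 → V5 → V7
  V4 is a chain and V4 is not conditioned on; V6 is a collider and V6 is conditioned on, which opens it; V1 is a fork and V1 is not conditioned on; V5 is a chain and V5 is not conditioned on — no node blocks this path, so it is active.
Path 2: V2 → V4 ← V1 → V5 → V7
  V4 is a collider and its descendant V6 is conditioned on, which opens it; V1 is a fork and V1 is not conditioned on; V5 is a chain and V5 is not conditioned on — no node blocks this path, so it is active.
At least one path is unblocked, so d-separation fails.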